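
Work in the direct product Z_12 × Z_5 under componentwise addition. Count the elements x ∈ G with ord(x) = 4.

An element (a,b) has order lcm(ord(a), ord(b)); count pairs with lcm equal to 4.
Enumerating gives 2 such elements.

2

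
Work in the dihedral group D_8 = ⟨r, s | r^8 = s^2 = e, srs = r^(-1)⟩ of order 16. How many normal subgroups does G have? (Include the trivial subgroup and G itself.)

7

G has 19 subgroups. Checking conjugation-invariance by order — order 1: 1/1 normal; order 2: 1/9 normal; order 4: 1/5 normal; order 8: 3/3 normal; order 16: 1/1 normal.
Total normal subgroups: 7.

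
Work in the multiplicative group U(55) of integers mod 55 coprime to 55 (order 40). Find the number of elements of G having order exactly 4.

The elements of order 4 are: 12, 23, 32, 43.
That's 4.

4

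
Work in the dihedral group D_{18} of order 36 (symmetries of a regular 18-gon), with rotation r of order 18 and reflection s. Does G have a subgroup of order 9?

9 | 36. A subgroup of order 9 is {e, r^2, r^4, r^6, r^8, r^10, r^12, r^14, r^16}.

Yes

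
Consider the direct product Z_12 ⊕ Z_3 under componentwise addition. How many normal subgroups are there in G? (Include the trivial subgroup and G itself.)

18

G is abelian, so every subgroup is normal.
G has 18 subgroups in total, hence 18 normal subgroups.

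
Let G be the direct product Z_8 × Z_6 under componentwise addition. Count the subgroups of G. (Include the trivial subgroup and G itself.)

22

|G| = 48, so by Lagrange every subgroup order divides 48. Divisors: 1, 2, 3, 4, 6, 8, 12, 16, 24, 48.
Subgroups by order — order 1: 1; order 2: 3; order 3: 1; order 4: 3; order 6: 3; order 8: 3; order 12: 3; order 16: 1; order 24: 3; order 48: 1.
Total: 1 + 3 + 1 + 3 + 3 + 3 + 3 + 1 + 3 + 1 = 22.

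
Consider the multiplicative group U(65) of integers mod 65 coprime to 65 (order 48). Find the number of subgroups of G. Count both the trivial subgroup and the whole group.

30

|G| = 48, so by Lagrange every subgroup order divides 48. Divisors: 1, 2, 3, 4, 6, 8, 12, 16, 24, 48.
Subgroups by order — order 1: 1; order 2: 3; order 3: 1; order 4: 7; order 6: 3; order 8: 3; order 12: 7; order 16: 1; order 24: 3; order 48: 1.
Total: 1 + 3 + 1 + 7 + 3 + 3 + 7 + 1 + 3 + 1 = 30.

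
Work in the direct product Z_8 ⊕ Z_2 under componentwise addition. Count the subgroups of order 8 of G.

3

|G| = 16 and 8 | 16, so subgroups of order 8 are possible by Lagrange.
The subgroups of order 8 are: {(0,0), (0,1), (2,0), (2,1), (4,0), (4,1), (6,0), (6,1)}; {(0,0), (1,0), (2,0), (3,0), (4,0), (5,0), (6,0), (7,0)}; {(0,0), (1,1), (2,0), (3,1), (4,0), (5,1), (6,0), (7,1)}.
So G has 3 subgroups of order 8.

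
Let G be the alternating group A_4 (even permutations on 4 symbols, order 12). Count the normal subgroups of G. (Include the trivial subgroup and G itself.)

3

G has 10 subgroups. Checking conjugation-invariance by order — order 1: 1/1 normal; order 2: 0/3 normal; order 3: 0/4 normal; order 4: 1/1 normal; order 12: 1/1 normal.
Total normal subgroups: 3.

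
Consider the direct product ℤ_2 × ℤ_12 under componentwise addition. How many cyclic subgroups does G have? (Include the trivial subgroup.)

Group the elements of G by the cyclic subgroup they generate; each cyclic subgroup of order d accounts for φ(d) elements.
Cyclic subgroups by order — order 1: 1; order 2: 3; order 3: 1; order 4: 2; order 6: 3; order 12: 2.
Total: 12.

12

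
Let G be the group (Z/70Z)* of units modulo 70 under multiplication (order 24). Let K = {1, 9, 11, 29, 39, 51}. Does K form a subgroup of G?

|K| = 6 divides |G| = 24, consistent with Lagrange.
K contains the identity, every element's inverse is in K, and K is closed under ·: it is a subgroup.
In fact K = ⟨39⟩.

Yes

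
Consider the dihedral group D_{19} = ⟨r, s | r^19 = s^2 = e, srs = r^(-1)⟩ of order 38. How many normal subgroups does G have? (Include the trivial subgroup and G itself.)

G has 22 subgroups. Checking conjugation-invariance by order — order 1: 1/1 normal; order 2: 0/19 normal; order 19: 1/1 normal; order 38: 1/1 normal.
Total normal subgroups: 3.

3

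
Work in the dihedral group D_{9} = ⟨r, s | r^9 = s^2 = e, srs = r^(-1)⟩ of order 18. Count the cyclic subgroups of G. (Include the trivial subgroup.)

Each element a generates a cyclic subgroup ⟨a⟩; distinct elements may generate the same one (a cyclic group of order d has φ(d) generators).
Cyclic subgroups by order — order 1: 1; order 2: 9; order 3: 1; order 9: 1.
Total: 12.

12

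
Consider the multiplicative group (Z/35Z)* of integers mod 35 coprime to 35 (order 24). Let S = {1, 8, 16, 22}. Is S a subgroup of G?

No

16 ∈ S but its inverse 11 ∉ S, so S is not a subgroup.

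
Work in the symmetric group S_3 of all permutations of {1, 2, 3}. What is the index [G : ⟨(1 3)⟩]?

3

|⟨(1 3)⟩| = 2 and |G| = 6.
By Lagrange, [G : H] = |G|/|H| = 6/2 = 3.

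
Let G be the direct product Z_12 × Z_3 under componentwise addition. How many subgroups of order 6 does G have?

4

|G| = 36 and 6 | 36, so subgroups of order 6 are possible by Lagrange.
The subgroups of order 6 are: {(0,0), (0,1), (0,2), (6,0), (6,1), (6,2)}; {(0,0), (2,0), (4,0), (6,0), (8,0), (10,0)}; {(0,0), (2,2), (4,1), (6,0), (8,2), (10,1)}; {(0,0), (2,1), (4,2), (6,0), (8,1), (10,2)}.
So G has 4 subgroups of order 6.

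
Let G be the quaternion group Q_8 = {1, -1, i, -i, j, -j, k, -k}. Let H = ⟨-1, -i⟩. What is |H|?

4

|⟨-1⟩| = 2 and |⟨-i⟩| = 4, so |H| is a multiple of lcm(2, 4) = 4 and divides |G| = 8.
Closing under the operation: H = {1, -1, i, -i}, so |H| = 4.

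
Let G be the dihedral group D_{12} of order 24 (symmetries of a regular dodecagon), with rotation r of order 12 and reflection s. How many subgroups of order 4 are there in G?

7

|G| = 24 and 4 | 24, so subgroups of order 4 are possible by Lagrange.
The subgroups of order 4 are: {e, r^6, r^4s, r^10s}; {e, r^6, r^5s, r^11s}; {e, r^6, r^2s, r^8s}; {e, r^3, r^6, r^9}; … (7 in all).
So G has 7 subgroups of order 4.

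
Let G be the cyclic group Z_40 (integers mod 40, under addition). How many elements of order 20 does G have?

In a cyclic group of order 40, the number of elements of order d (for d | 40) is φ(d).
φ(20) = 8.

8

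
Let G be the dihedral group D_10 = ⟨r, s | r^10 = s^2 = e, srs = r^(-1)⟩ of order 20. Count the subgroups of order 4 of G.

|G| = 20 and 4 | 20, so subgroups of order 4 are possible by Lagrange.
The subgroups of order 4 are: {e, r^5, r^2s, r^7s}; {e, r^5, r^3s, r^8s}; {e, r^5, r^4s, r^9s}; {e, r^5, s, r^5s}; … (5 in all).
So G has 5 subgroups of order 4.

5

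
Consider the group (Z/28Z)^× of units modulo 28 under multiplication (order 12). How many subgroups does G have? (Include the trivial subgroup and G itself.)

10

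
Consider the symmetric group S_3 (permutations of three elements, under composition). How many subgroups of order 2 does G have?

|G| = 6 and 2 | 6, so subgroups of order 2 are possible by Lagrange.
The subgroups of order 2 are: {e, (1 2)}; {e, (1 3)}; {e, (2 3)}.
So G has 3 subgroups of order 2.

3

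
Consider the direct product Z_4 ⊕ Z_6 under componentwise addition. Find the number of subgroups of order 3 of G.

|G| = 24 and 3 | 24, so subgroups of order 3 are possible by Lagrange.
The subgroups of order 3 are: {(0,0), (0,2), (0,4)}.
So G has 1 subgroup of order 3.

1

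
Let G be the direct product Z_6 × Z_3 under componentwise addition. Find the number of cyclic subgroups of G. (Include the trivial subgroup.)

Each element a generates a cyclic subgroup ⟨a⟩; distinct elements may generate the same one (a cyclic group of order d has φ(d) generators).
Cyclic subgroups by order — order 1: 1; order 2: 1; order 3: 4; order 6: 4.
Total: 10.

10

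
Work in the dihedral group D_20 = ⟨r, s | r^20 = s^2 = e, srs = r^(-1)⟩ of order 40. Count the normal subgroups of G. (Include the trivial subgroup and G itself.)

9

G has 48 subgroups. Checking conjugation-invariance by order — order 1: 1/1 normal; order 2: 1/21 normal; order 4: 1/11 normal; order 5: 1/1 normal; order 8: 0/5 normal; order 10: 1/5 normal; order 20: 3/3 normal; order 40: 1/1 normal.
Total normal subgroups: 9.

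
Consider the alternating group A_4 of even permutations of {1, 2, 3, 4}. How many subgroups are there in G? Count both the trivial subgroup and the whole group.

|G| = 12, so by Lagrange every subgroup order divides 12. Divisors: 1, 2, 3, 4, 6, 12.
Subgroups by order — order 1: 1; order 2: 3; order 3: 4; order 4: 1; order 6: 0; order 12: 1.
Total: 1 + 3 + 4 + 1 + 0 + 1 = 10.

10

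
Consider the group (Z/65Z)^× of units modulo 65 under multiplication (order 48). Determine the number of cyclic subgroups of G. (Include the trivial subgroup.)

20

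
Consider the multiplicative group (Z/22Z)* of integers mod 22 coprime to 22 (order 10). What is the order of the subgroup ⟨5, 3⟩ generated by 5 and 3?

5

|⟨5⟩| = 5 and |⟨3⟩| = 5, so |H| is a multiple of lcm(5, 5) = 5 and divides |G| = 10.
Closing under the operation: H = {1, 3, 5, 9, 15}, so |H| = 5.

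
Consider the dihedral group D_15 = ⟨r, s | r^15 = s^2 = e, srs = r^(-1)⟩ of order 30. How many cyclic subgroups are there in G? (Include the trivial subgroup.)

Each element a generates a cyclic subgroup ⟨a⟩; distinct elements may generate the same one (a cyclic group of order d has φ(d) generators).
Cyclic subgroups by order — order 1: 1; order 2: 15; order 3: 1; order 5: 1; order 15: 1.
Total: 19.

19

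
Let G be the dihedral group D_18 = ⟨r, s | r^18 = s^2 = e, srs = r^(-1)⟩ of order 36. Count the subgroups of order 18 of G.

3

|G| = 36 and 18 | 36, so subgroups of order 18 are possible by Lagrange.
The subgroups of order 18 are: {e, r, r^2, r^3, r^4, r^5, r^6, r^7, r^8, r^9, r^10, r^11, r^12, r^13, r^14, r^15, r^16, r^17}; {e, r^2, r^4, r^6, r^8, r^10, r^12, r^14, r^16, s, r^2s, r^4s, r^6s, r^8s, r^10s, r^12s, r^14s, r^16s}; {e, r^2, r^4, r^6, r^8, r^10, r^12, r^14, r^16, rs, r^3s, r^5s, r^7s, r^9s, r^11s, r^13s, r^15s, r^17s}.
So G has 3 subgroups of order 18.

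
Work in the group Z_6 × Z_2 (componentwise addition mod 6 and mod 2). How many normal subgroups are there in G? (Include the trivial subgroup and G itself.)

10

G is abelian, so every subgroup is normal.
G has 10 subgroups in total, hence 10 normal subgroups.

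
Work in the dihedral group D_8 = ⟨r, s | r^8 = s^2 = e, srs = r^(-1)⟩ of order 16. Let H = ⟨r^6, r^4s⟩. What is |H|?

8

|⟨r^6⟩| = 4 and |⟨r^4s⟩| = 2, so |H| is a multiple of lcm(4, 2) = 4 and divides |G| = 16.
Closing under the operation: H = {e, r^2, r^4, r^6, s, r^2s, r^4s, r^6s}, so |H| = 8.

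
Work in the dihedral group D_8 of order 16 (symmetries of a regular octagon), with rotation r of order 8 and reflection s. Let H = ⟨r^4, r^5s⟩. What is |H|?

4

|⟨r^4⟩| = 2 and |⟨r^5s⟩| = 2, so |H| is a multiple of lcm(2, 2) = 2 and divides |G| = 16.
Closing under the operation: H = {e, r^4, rs, r^5s}, so |H| = 4.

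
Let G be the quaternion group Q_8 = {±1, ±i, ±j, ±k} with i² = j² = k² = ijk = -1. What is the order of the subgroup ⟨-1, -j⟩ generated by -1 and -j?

4

|⟨-1⟩| = 2 and |⟨-j⟩| = 4, so |H| is a multiple of lcm(2, 4) = 4 and divides |G| = 8.
Closing under the operation: H = {1, -1, j, -j}, so |H| = 4.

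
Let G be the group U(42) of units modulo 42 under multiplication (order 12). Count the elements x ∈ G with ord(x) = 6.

The elements of order 6 are: 5, 11, 17, 19, 23, 31.
That's 6.

6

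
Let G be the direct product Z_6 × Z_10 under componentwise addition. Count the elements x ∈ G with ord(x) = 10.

12

An element (a,b) has order lcm(ord(a), ord(b)); count pairs with lcm equal to 10.
Enumerating gives 12 such elements.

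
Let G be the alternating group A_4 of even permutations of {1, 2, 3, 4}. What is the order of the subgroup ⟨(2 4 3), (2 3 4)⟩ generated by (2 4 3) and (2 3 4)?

3

|⟨(2 4 3)⟩| = 3 and |⟨(2 3 4)⟩| = 3, so |H| is a multiple of lcm(3, 3) = 3 and divides |G| = 12.
Closing under the operation: H = {e, (2 3 4), (2 4 3)}, so |H| = 3.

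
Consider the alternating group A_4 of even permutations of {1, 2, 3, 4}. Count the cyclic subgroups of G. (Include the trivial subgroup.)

8

Each element a generates a cyclic subgroup ⟨a⟩; distinct elements may generate the same one (a cyclic group of order d has φ(d) generators).
Cyclic subgroups by order — order 1: 1; order 2: 3; order 3: 4.
Total: 8.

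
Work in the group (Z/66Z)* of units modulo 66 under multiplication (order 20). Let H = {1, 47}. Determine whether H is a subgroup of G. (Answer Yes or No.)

No

47 ∈ H but its inverse 59 ∉ H, so H is not a subgroup.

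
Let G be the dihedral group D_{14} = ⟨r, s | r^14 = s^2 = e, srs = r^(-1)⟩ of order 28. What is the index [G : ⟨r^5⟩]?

|⟨r^5⟩| = 14 and |G| = 28.
By Lagrange, [G : H] = |G|/|H| = 28/14 = 2.

2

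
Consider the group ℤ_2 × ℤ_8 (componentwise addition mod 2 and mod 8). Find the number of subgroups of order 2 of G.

|G| = 16 and 2 | 16, so subgroups of order 2 are possible by Lagrange.
The subgroups of order 2 are: {(0,0), (0,4)}; {(0,0), (1,0)}; {(0,0), (1,4)}.
So G has 3 subgroups of order 2.

3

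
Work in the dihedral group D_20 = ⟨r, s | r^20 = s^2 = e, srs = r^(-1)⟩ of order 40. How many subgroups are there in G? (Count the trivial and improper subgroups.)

48

|G| = 40, so by Lagrange every subgroup order divides 40. Divisors: 1, 2, 4, 5, 8, 10, 20, 40.
Subgroups by order — order 1: 1; order 2: 21; order 4: 11; order 5: 1; order 8: 5; order 10: 5; order 20: 3; order 40: 1.
Total: 1 + 21 + 11 + 1 + 5 + 5 + 3 + 1 = 48.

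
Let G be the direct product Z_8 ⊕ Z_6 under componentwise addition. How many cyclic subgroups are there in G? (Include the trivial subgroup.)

16

Each element a generates a cyclic subgroup ⟨a⟩; distinct elements may generate the same one (a cyclic group of order d has φ(d) generators).
Cyclic subgroups by order — order 1: 1; order 2: 3; order 3: 1; order 4: 2; order 6: 3; order 8: 2; order 12: 2; order 24: 2.
Total: 16.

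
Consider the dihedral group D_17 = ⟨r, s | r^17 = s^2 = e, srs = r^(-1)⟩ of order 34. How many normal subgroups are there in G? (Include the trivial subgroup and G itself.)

3

G has 20 subgroups. Checking conjugation-invariance by order — order 1: 1/1 normal; order 2: 0/17 normal; order 17: 1/1 normal; order 34: 1/1 normal.
Total normal subgroups: 3.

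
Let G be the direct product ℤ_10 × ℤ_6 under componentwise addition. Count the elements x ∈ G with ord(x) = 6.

6

An element (a,b) has order lcm(ord(a), ord(b)); count pairs with lcm equal to 6.
Enumerating gives 6 such elements.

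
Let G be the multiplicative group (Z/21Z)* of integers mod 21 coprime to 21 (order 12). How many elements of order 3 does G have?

2

The elements of order 3 are: 4, 16.
That's 2.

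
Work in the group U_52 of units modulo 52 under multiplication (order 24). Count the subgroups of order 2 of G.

3

|G| = 24 and 2 | 24, so subgroups of order 2 are possible by Lagrange.
The subgroups of order 2 are: {1, 25}; {1, 27}; {1, 51}.
So G has 3 subgroups of order 2.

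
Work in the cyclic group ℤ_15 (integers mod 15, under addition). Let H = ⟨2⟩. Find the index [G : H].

1

|⟨2⟩| = 15 and |G| = 15.
By Lagrange, [G : H] = |G|/|H| = 15/15 = 1.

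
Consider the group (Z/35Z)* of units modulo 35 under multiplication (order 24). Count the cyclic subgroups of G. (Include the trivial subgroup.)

A cyclic subgroup of order d is generated by each of its φ(d) elements of order d, so the cyclic subgroups of order d number (#elements of order d)/φ(d).
Cyclic subgroups by order — order 1: 1; order 2: 3; order 3: 1; order 4: 2; order 6: 3; order 12: 2.
Total: 12.

12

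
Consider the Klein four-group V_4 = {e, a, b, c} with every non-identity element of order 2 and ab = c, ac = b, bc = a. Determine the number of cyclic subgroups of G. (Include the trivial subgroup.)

4

Each element a generates a cyclic subgroup ⟨a⟩; distinct elements may generate the same one (a cyclic group of order d has φ(d) generators).
Cyclic subgroups by order — order 1: 1; order 2: 3.
Total: 4.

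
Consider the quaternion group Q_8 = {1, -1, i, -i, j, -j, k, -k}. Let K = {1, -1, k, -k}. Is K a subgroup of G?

|K| = 4 divides |G| = 8, consistent with Lagrange.
K contains the identity, every element's inverse is in K, and K is closed under ·: it is a subgroup.
In fact K = ⟨-k⟩.

Yes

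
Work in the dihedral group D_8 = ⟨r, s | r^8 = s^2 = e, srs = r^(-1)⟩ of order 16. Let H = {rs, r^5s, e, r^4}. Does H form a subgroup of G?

Yes

|H| = 4 divides |G| = 16, consistent with Lagrange.
H contains the identity, every element's inverse is in H, and H is closed under ·: it is a subgroup.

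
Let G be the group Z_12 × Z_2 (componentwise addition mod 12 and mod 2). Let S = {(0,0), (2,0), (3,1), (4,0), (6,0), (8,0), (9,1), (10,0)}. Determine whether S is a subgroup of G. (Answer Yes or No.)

Closure fails: (4,0) + (3,1) = (7,1) ∉ S. So S is not a subgroup.

No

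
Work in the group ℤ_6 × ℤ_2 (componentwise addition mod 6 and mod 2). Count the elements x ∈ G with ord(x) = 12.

0

An element (a,b) has order lcm(ord(a), ord(b)); count pairs with lcm equal to 12.
Enumerating gives 0 such elements.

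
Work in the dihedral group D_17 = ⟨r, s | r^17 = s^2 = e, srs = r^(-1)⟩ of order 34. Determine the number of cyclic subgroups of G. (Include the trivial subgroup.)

Group the elements of G by the cyclic subgroup they generate; each cyclic subgroup of order d accounts for φ(d) elements.
Cyclic subgroups by order — order 1: 1; order 2: 17; order 17: 1.
Total: 19.

19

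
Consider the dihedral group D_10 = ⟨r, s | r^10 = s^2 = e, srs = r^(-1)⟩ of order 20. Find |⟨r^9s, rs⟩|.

|⟨r^9s⟩| = 2 and |⟨rs⟩| = 2, so |H| is a multiple of lcm(2, 2) = 2 and divides |G| = 20.
Closing under the operation: H = {e, r^2, r^4, r^6, r^8, rs, r^3s, r^5s, r^7s, r^9s}, so |H| = 10.

10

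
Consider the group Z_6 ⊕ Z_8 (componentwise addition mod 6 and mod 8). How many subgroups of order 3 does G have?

|G| = 48 and 3 | 48, so subgroups of order 3 are possible by Lagrange.
The subgroups of order 3 are: {(0,0), (2,0), (4,0)}.
So G has 1 subgroup of order 3.

1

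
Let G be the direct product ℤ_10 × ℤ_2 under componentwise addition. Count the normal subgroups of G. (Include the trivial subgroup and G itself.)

10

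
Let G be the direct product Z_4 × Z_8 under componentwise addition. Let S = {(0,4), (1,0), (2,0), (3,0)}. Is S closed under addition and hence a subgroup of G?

No

The identity (0,0) ∉ S, so S is not a subgroup.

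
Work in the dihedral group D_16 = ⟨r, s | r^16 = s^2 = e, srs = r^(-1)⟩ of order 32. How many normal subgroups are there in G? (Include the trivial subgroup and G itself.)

8

G has 36 subgroups. Checking conjugation-invariance by order — order 1: 1/1 normal; order 2: 1/17 normal; order 4: 1/9 normal; order 8: 1/5 normal; order 16: 3/3 normal; order 32: 1/1 normal.
Total normal subgroups: 8.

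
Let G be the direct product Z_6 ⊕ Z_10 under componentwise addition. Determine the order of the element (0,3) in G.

10

The order of (0,3) in Z_6 × Z_10 is lcm(ord(0) in Z_6, ord(3) in Z_10).
ord(0) = 1 and ord(3) = 10, so |⟨(0,3)⟩| = lcm(1, 10) = 10.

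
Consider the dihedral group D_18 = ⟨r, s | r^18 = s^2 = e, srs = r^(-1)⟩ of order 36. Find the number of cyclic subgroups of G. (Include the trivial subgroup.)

24

Each element a generates a cyclic subgroup ⟨a⟩; distinct elements may generate the same one (a cyclic group of order d has φ(d) generators).
Cyclic subgroups by order — order 1: 1; order 2: 19; order 3: 1; order 6: 1; order 9: 1; order 18: 1.
Total: 24.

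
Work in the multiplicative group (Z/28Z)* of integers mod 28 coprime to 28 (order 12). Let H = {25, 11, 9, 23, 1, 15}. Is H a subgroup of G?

|H| = 6 divides |G| = 12, consistent with Lagrange.
H contains the identity, every element's inverse is in H, and H is closed under ·: it is a subgroup.
In fact H = ⟨23⟩.

Yes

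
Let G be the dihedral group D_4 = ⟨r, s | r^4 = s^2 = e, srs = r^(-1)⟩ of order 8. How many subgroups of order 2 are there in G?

5

|G| = 8 and 2 | 8, so subgroups of order 2 are possible by Lagrange.
The subgroups of order 2 are: {e, r^2}; {e, r^2s}; {e, r^3s}; {e, rs}; … (5 in all).
So G has 5 subgroups of order 2.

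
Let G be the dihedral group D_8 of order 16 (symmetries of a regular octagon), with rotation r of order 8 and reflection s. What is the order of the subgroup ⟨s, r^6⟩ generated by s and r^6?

8

|⟨s⟩| = 2 and |⟨r^6⟩| = 4, so |H| is a multiple of lcm(2, 4) = 4 and divides |G| = 16.
Closing under the operation: H = {e, r^2, r^4, r^6, s, r^2s, r^4s, r^6s}, so |H| = 8.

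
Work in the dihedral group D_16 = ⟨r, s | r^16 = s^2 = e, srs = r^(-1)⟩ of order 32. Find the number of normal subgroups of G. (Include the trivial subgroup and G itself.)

8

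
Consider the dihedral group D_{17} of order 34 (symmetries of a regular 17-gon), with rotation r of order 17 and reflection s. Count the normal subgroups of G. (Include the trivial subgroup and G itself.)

G has 20 subgroups. Checking conjugation-invariance by order — order 1: 1/1 normal; order 2: 0/17 normal; order 17: 1/1 normal; order 34: 1/1 normal.
Total normal subgroups: 3.

3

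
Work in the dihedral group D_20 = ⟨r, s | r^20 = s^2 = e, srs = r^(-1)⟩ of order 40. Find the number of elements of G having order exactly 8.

No element of G has order 8 (even though 8 | 40).

0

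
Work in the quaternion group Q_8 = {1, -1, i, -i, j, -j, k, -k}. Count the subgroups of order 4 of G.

3

|G| = 8 and 4 | 8, so subgroups of order 4 are possible by Lagrange.
The subgroups of order 4 are: {1, -1, i, -i}; {1, -1, j, -j}; {1, -1, k, -k}.
So G has 3 subgroups of order 4.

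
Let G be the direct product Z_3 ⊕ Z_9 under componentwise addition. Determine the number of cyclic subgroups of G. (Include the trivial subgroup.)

Group the elements of G by the cyclic subgroup they generate; each cyclic subgroup of order d accounts for φ(d) elements.
Cyclic subgroups by order — order 1: 1; order 3: 4; order 9: 3.
Total: 8.

8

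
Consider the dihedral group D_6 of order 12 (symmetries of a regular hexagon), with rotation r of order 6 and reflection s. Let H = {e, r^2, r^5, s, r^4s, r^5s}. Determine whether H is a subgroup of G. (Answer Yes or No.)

r^5 ∈ H but its inverse r ∉ H, so H is not a subgroup.

No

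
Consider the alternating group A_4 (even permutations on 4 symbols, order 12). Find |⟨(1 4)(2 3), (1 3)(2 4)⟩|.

|⟨(1 4)(2 3)⟩| = 2 and |⟨(1 3)(2 4)⟩| = 2, so |H| is a multiple of lcm(2, 2) = 2 and divides |G| = 12.
Closing under the operation: H = {e, (1 2)(3 4), (1 3)(2 4), (1 4)(2 3)}, so |H| = 4.

4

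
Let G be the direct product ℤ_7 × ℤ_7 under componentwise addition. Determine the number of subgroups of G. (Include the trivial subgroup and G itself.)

10

|G| = 49, so by Lagrange every subgroup order divides 49. Divisors: 1, 7, 49.
Subgroups by order — order 1: 1; order 7: 8; order 49: 1.
Total: 1 + 8 + 1 = 10.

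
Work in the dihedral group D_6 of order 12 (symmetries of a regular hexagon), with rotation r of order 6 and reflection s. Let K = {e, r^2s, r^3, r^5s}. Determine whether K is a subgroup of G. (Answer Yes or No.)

Yes

|K| = 4 divides |G| = 12, consistent with Lagrange.
K contains the identity, every element's inverse is in K, and K is closed under ·: it is a subgroup.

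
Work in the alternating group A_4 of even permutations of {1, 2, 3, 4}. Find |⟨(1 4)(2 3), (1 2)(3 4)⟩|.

4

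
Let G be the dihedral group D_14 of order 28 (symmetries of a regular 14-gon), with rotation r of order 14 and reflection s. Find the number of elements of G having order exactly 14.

6

The elements of order 14 are: r, r^3, r^5, r^9, r^11, r^13.
That's 6.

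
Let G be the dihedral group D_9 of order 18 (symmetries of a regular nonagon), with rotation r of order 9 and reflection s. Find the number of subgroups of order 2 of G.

9

|G| = 18 and 2 | 18, so subgroups of order 2 are possible by Lagrange.
The subgroups of order 2 are: {e, r^2s}; {e, r^3s}; {e, r^4s}; {e, r^5s}; … (9 in all).
So G has 9 subgroups of order 2.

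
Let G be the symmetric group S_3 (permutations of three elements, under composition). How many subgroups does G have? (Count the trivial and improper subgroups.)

|G| = 6, so by Lagrange every subgroup order divides 6. Divisors: 1, 2, 3, 6.
Subgroups by order — order 1: 1; order 2: 3; order 3: 1; order 6: 1.
Total: 1 + 3 + 1 + 1 = 6.

6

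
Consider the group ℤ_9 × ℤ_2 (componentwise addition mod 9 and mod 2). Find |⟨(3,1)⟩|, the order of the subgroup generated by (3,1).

6

The order of (3,1) in Z_9 × Z_2 is lcm(ord(3) in Z_9, ord(1) in Z_2).
ord(3) = 3 and ord(1) = 2, so |⟨(3,1)⟩| = lcm(3, 2) = 6.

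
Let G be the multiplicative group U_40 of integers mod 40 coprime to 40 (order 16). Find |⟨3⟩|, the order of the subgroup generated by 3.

4

Compute successive powers of 3 mod 40: 3, 9, 27, 1; 3^4 ≡ 1 (mod 40).
So |⟨3⟩| = 4.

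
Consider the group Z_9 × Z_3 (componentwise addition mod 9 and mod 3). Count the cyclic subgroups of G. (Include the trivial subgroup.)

8

A cyclic subgroup of order d is generated by each of its φ(d) elements of order d, so the cyclic subgroups of order d number (#elements of order d)/φ(d).
Cyclic subgroups by order — order 1: 1; order 3: 4; order 9: 3.
Total: 8.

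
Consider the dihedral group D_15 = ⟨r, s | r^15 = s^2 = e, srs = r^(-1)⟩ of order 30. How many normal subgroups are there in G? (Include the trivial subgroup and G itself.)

G has 28 subgroups. Checking conjugation-invariance by order — order 1: 1/1 normal; order 2: 0/15 normal; order 3: 1/1 normal; order 5: 1/1 normal; order 6: 0/5 normal; order 10: 0/3 normal; order 15: 1/1 normal; order 30: 1/1 normal.
Total normal subgroups: 5.

5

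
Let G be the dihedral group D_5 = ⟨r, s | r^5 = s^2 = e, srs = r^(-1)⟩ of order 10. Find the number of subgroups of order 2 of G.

5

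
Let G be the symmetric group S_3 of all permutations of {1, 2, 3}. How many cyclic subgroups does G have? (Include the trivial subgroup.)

5

A cyclic subgroup of order d is generated by each of its φ(d) elements of order d, so the cyclic subgroups of order d number (#elements of order d)/φ(d).
Cyclic subgroups by order — order 1: 1; order 2: 3; order 3: 1.
Total: 5.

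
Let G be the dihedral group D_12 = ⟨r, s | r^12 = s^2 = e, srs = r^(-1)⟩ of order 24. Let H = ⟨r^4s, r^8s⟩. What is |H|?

6

|⟨r^4s⟩| = 2 and |⟨r^8s⟩| = 2, so |H| is a multiple of lcm(2, 2) = 2 and divides |G| = 24.
Closing under the operation: H = {e, r^4, r^8, s, r^4s, r^8s}, so |H| = 6.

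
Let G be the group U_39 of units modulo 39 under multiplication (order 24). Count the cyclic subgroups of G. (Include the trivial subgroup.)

12

Each element a generates a cyclic subgroup ⟨a⟩; distinct elements may generate the same one (a cyclic group of order d has φ(d) generators).
Cyclic subgroups by order — order 1: 1; order 2: 3; order 3: 1; order 4: 2; order 6: 3; order 12: 2.
Total: 12.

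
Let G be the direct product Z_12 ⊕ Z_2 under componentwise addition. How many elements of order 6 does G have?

6

An element (a,b) has order lcm(ord(a), ord(b)); count pairs with lcm equal to 6.
Enumerating gives 6 such elements.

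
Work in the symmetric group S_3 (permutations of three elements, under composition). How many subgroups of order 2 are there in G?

|G| = 6 and 2 | 6, so subgroups of order 2 are possible by Lagrange.
The subgroups of order 2 are: {e, (1 2)}; {e, (1 3)}; {e, (2 3)}.
So G has 3 subgroups of order 2.

3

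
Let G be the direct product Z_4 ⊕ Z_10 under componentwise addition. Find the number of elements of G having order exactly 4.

4

An element (a,b) has order lcm(ord(a), ord(b)); count pairs with lcm equal to 4.
Enumerating gives 4 such elements.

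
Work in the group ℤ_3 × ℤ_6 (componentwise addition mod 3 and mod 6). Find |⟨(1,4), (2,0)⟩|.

9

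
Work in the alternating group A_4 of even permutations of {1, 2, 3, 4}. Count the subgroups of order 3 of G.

4

|G| = 12 and 3 | 12, so subgroups of order 3 are possible by Lagrange.
The subgroups of order 3 are: {e, (1 2 3), (1 3 2)}; {e, (1 2 4), (1 4 2)}; {e, (1 3 4), (1 4 3)}; {e, (2 3 4), (2 4 3)}.
So G has 4 subgroups of order 3.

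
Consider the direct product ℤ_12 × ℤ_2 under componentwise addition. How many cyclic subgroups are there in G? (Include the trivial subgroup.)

12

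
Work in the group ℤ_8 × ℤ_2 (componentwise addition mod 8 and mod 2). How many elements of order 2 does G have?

3

An element (a,b) has order lcm(ord(a), ord(b)); count pairs with lcm equal to 2.
Enumerating gives 3 such elements.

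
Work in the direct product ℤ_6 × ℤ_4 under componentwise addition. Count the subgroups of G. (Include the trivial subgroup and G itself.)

|G| = 24, so by Lagrange every subgroup order divides 24. Divisors: 1, 2, 3, 4, 6, 8, 12, 24.
Subgroups by order — order 1: 1; order 2: 3; order 3: 1; order 4: 3; order 6: 3; order 8: 1; order 12: 3; order 24: 1.
Total: 1 + 3 + 1 + 3 + 3 + 1 + 3 + 1 = 16.

16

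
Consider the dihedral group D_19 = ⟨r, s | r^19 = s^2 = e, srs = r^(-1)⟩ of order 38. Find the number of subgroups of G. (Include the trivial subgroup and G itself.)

|G| = 38, so by Lagrange every subgroup order divides 38. Divisors: 1, 2, 19, 38.
Subgroups by order — order 1: 1; order 2: 19; order 19: 1; order 38: 1.
Total: 1 + 19 + 1 + 1 = 22.

22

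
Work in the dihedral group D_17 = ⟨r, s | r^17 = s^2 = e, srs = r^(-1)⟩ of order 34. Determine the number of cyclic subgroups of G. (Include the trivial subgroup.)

19

Each element a generates a cyclic subgroup ⟨a⟩; distinct elements may generate the same one (a cyclic group of order d has φ(d) generators).
Cyclic subgroups by order — order 1: 1; order 2: 17; order 17: 1.
Total: 19.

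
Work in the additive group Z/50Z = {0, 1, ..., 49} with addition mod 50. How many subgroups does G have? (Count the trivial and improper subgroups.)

6

A cyclic group of order 50 has exactly one subgroup for each divisor of 50.
Divisors of 50: 1, 2, 5, 10, 25, 50.
So Z/50Z has 6 subgroups.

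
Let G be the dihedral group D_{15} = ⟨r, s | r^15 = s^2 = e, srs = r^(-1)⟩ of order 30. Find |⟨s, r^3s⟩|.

10

|⟨s⟩| = 2 and |⟨r^3s⟩| = 2, so |H| is a multiple of lcm(2, 2) = 2 and divides |G| = 30.
Closing under the operation: H = {e, r^3, r^6, r^9, r^12, s, r^3s, r^6s, r^9s, r^12s}, so |H| = 10.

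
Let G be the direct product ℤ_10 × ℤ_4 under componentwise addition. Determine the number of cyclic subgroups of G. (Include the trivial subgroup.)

Each element a generates a cyclic subgroup ⟨a⟩; distinct elements may generate the same one (a cyclic group of order d has φ(d) generators).
Cyclic subgroups by order — order 1: 1; order 2: 3; order 4: 2; order 5: 1; order 10: 3; order 20: 2.
Total: 12.

12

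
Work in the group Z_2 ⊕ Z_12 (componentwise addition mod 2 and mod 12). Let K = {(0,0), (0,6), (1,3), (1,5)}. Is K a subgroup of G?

No

(1,5) ∈ K but its inverse (1,7) ∉ K, so K is not a subgroup.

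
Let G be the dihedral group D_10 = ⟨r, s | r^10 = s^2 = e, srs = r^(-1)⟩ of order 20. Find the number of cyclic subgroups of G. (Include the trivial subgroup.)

Group the elements of G by the cyclic subgroup they generate; each cyclic subgroup of order d accounts for φ(d) elements.
Cyclic subgroups by order — order 1: 1; order 2: 11; order 5: 1; order 10: 1.
Total: 14.

14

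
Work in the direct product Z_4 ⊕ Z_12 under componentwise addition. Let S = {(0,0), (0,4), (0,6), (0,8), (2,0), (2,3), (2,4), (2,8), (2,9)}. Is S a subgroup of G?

No

|S| = 9 does not divide |G| = 48, so by Lagrange S is not a subgroup.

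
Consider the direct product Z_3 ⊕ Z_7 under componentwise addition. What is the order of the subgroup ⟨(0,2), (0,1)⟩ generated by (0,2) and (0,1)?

|⟨(0,2)⟩| = 7 and |⟨(0,1)⟩| = 7, so |H| is a multiple of lcm(7, 7) = 7 and divides |G| = 21.
Closing under the operation: H = {(0,0), (0,1), (0,2), (0,3), (0,4), (0,5), (0,6)}, so |H| = 7.

7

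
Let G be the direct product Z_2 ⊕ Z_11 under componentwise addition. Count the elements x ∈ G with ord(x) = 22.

An element (a,b) has order lcm(ord(a), ord(b)); count pairs with lcm equal to 22.
Enumerating gives 10 such elements.

10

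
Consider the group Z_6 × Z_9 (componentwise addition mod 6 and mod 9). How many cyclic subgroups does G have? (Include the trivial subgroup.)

16

Group the elements of G by the cyclic subgroup they generate; each cyclic subgroup of order d accounts for φ(d) elements.
Cyclic subgroups by order — order 1: 1; order 2: 1; order 3: 4; order 6: 4; order 9: 3; order 18: 3.
Total: 16.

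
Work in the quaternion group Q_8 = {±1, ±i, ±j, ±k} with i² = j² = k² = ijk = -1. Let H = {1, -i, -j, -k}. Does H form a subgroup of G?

No

-k ∈ H but its inverse k ∉ H, so H is not a subgroup.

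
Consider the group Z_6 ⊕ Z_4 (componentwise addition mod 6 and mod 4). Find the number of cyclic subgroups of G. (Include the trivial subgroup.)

A cyclic subgroup of order d is generated by each of its φ(d) elements of order d, so the cyclic subgroups of order d number (#elements of order d)/φ(d).
Cyclic subgroups by order — order 1: 1; order 2: 3; order 3: 1; order 4: 2; order 6: 3; order 12: 2.
Total: 12.

12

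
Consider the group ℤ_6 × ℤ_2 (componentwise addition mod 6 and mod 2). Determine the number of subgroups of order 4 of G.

1

|G| = 12 and 4 | 12, so subgroups of order 4 are possible by Lagrange.
The subgroups of order 4 are: {(0,0), (0,1), (3,0), (3,1)}.
So G has 1 subgroup of order 4.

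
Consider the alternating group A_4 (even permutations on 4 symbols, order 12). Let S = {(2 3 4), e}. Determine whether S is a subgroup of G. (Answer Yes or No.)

No

(2 3 4) ∈ S but its inverse (2 4 3) ∉ S, so S is not a subgroup.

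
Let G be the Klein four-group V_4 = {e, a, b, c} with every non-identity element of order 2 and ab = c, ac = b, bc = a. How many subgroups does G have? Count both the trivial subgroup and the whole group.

|G| = 4, so by Lagrange every subgroup order divides 4. Divisors: 1, 2, 4.
Subgroups by order — order 1: 1; order 2: 3; order 4: 1.
Total: 1 + 3 + 1 = 5.

5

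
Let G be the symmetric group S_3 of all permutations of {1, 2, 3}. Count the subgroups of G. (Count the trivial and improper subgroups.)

|G| = 6, so by Lagrange every subgroup order divides 6. Divisors: 1, 2, 3, 6.
Subgroups by order — order 1: 1; order 2: 3; order 3: 1; order 6: 1.
Total: 1 + 3 + 1 + 1 = 6.

6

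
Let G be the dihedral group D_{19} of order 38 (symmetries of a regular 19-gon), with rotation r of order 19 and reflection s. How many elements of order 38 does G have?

0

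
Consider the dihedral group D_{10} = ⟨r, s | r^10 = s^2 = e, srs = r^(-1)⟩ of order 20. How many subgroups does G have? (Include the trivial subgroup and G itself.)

|G| = 20, so by Lagrange every subgroup order divides 20. Divisors: 1, 2, 4, 5, 10, 20.
Subgroups by order — order 1: 1; order 2: 11; order 4: 5; order 5: 1; order 10: 3; order 20: 1.
Total: 1 + 11 + 5 + 1 + 3 + 1 = 22.

22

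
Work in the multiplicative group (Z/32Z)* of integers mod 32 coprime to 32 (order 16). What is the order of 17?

Compute successive powers of 17 mod 32: 17, 1; 17^2 ≡ 1 (mod 32).
So |⟨17⟩| = 2.

2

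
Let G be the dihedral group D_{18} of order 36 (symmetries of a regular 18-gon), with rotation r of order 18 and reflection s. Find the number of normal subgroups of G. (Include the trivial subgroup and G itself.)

9

G has 45 subgroups. Checking conjugation-invariance by order — order 1: 1/1 normal; order 2: 1/19 normal; order 3: 1/1 normal; order 4: 0/9 normal; order 6: 1/7 normal; order 9: 1/1 normal; order 12: 0/3 normal; order 18: 3/3 normal; order 36: 1/1 normal.
Total normal subgroups: 9.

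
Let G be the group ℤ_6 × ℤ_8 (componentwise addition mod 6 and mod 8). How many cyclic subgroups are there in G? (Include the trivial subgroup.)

Group the elements of G by the cyclic subgroup they generate; each cyclic subgroup of order d accounts for φ(d) elements.
Cyclic subgroups by order — order 1: 1; order 2: 3; order 3: 1; order 4: 2; order 6: 3; order 8: 2; order 12: 2; order 24: 2.
Total: 16.

16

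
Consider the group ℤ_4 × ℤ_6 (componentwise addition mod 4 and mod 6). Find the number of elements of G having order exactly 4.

4

An element (a,b) has order lcm(ord(a), ord(b)); count pairs with lcm equal to 4.
Enumerating gives 4 such elements.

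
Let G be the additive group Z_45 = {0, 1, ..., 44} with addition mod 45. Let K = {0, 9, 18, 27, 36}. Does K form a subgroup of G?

|K| = 5 divides |G| = 45, consistent with Lagrange.
K contains the identity, every element's inverse is in K, and K is closed under +: it is a subgroup.
In fact K = ⟨18⟩.

Yes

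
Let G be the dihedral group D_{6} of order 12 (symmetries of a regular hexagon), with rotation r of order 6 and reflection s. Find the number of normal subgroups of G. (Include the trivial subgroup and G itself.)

G has 16 subgroups. Checking conjugation-invariance by order — order 1: 1/1 normal; order 2: 1/7 normal; order 3: 1/1 normal; order 4: 0/3 normal; order 6: 3/3 normal; order 12: 1/1 normal.
Total normal subgroups: 7.

7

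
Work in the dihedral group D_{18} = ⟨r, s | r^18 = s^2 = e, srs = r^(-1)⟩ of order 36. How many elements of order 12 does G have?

0

No element of G has order 12 (even though 12 | 36).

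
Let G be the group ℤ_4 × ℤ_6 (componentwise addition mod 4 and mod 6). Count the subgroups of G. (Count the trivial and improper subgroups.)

16

|G| = 24, so by Lagrange every subgroup order divides 24. Divisors: 1, 2, 3, 4, 6, 8, 12, 24.
Subgroups by order — order 1: 1; order 2: 3; order 3: 1; order 4: 3; order 6: 3; order 8: 1; order 12: 3; order 24: 1.
Total: 1 + 3 + 1 + 3 + 3 + 1 + 3 + 1 = 16.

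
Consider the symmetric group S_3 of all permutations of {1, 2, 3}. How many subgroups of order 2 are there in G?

|G| = 6 and 2 | 6, so subgroups of order 2 are possible by Lagrange.
The subgroups of order 2 are: {e, (1 2)}; {e, (1 3)}; {e, (2 3)}.
So G has 3 subgroups of order 2.

3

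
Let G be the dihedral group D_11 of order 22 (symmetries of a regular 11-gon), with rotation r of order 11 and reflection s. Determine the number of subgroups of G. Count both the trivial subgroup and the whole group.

14

|G| = 22, so by Lagrange every subgroup order divides 22. Divisors: 1, 2, 11, 22.
Subgroups by order — order 1: 1; order 2: 11; order 11: 1; order 22: 1.
Total: 1 + 11 + 1 + 1 = 14.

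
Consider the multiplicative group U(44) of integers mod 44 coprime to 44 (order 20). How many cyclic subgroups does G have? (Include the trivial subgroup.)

A cyclic subgroup of order d is generated by each of its φ(d) elements of order d, so the cyclic subgroups of order d number (#elements of order d)/φ(d).
Cyclic subgroups by order — order 1: 1; order 2: 3; order 5: 1; order 10: 3.
Total: 8.

8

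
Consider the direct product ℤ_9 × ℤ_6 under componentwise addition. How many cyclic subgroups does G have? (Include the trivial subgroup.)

A cyclic subgroup of order d is generated by each of its φ(d) elements of order d, so the cyclic subgroups of order d number (#elements of order d)/φ(d).
Cyclic subgroups by order — order 1: 1; order 2: 1; order 3: 4; order 6: 4; order 9: 3; order 18: 3.
Total: 16.

16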